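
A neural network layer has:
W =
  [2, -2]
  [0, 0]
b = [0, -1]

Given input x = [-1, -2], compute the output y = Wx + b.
y = [2, -1]

Wx = [2×-1 + -2×-2, 0×-1 + 0×-2]
   = [2, 0]
y = Wx + b = [2 + 0, 0 + -1] = [2, -1]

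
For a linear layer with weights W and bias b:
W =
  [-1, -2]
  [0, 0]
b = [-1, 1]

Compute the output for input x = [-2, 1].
y = [-1, 1]

Wx = [-1×-2 + -2×1, 0×-2 + 0×1]
   = [0, 0]
y = Wx + b = [0 + -1, 0 + 1] = [-1, 1]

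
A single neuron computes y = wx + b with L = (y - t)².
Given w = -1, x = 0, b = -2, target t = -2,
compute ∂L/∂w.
∂L/∂w = 0

y = wx + b = (-1)(0) + -2 = -2
∂L/∂y = 2(y - t) = 2(-2 - -2) = 0
∂y/∂w = x = 0
∂L/∂w = ∂L/∂y · ∂y/∂w = 0 × 0 = 0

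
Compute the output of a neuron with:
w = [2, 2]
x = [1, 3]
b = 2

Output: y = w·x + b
y = 10

y = (2)(1) + (2)(3) + 2 = 10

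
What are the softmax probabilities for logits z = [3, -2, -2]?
p = [0.9867, 0.0066, 0.0066]

exp(z) = [20.09, 0.1353, 0.1353]
Sum = 20.36
p = [0.9867, 0.0066, 0.0066]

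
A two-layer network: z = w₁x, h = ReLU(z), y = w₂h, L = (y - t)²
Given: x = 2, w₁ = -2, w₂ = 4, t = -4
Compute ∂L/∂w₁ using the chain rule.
∂L/∂w₁ = 0

Forward pass:
z = w₁x = -2×2 = -4
h = ReLU(-4) = 0
y = w₂h = 4×0 = 0

Backward pass:
∂L/∂y = 2(y - t) = 2(0 - -4) = 8
∂y/∂h = w₂ = 4
∂h/∂z = 0 (ReLU derivative)
∂z/∂w₁ = x = 2

∂L/∂w₁ = 8 × 4 × 0 × 2 = 0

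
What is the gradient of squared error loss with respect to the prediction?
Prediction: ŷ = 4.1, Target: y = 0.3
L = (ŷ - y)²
∂L/∂ŷ = 7.6

∂L/∂ŷ = 2(ŷ - y) = 2(4.1 - 0.3) = 2(3.8) = 7.6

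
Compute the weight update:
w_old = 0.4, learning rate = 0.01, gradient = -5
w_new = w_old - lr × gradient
w_new = 0.45

w_new = w - η·∂L/∂w = 0.4 - 0.01×(-5) = 0.4 - (-0.05) = 0.45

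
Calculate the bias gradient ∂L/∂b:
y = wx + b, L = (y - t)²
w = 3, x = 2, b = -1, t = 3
∂L/∂b = 4

y = wx + b = (3)(2) + -1 = 5
∂L/∂y = 2(y - t) = 2(5 - 3) = 4
∂y/∂b = 1
∂L/∂b = ∂L/∂y · ∂y/∂b = 4 × 1 = 4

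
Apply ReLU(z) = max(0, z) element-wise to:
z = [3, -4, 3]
h = [3, 0, 3]

ReLU applied element-wise: max(0,3)=3, max(0,-4)=0, max(0,3)=3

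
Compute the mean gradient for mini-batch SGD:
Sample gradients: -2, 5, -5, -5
Average gradient = -1.75

Average = (1/4)(-2 + 5 + -5 + -5) = -7/4 = -1.75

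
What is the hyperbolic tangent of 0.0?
0

tanh(0.0) = (e^(0.0) - e^(0.0))/(e^(0.0) + e^(0.0)) = 0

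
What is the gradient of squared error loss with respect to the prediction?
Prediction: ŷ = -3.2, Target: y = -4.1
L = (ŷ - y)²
∂L/∂ŷ = 1.8

∂L/∂ŷ = 2(ŷ - y) = 2(-3.2 - -4.1) = 2(0.9) = 1.8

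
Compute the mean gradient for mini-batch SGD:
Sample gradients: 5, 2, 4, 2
Average gradient = 3.25

Average = (1/4)(5 + 2 + 4 + 2) = 13/4 = 3.25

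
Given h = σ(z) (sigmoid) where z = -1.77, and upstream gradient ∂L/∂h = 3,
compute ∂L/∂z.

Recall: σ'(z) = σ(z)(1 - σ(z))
∂L/∂z = 0.3731

σ(-1.77) = 0.1455
σ'(-1.77) = σ(-1.77)(1 - σ(-1.77)) = 0.1455 × 0.8545 = 0.1244
∂L/∂z = ∂L/∂h · σ'(z) = 3 × 0.1244 = 0.3731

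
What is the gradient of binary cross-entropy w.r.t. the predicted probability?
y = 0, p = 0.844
∂L/∂p = 6.41

∂L/∂p = -y/p + (1-y)/(1-p) = 0 + 1/0.156 = 6.41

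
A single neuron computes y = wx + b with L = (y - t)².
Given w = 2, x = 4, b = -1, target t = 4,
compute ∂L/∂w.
∂L/∂w = 24

y = wx + b = (2)(4) + -1 = 7
∂L/∂y = 2(y - t) = 2(7 - 4) = 6
∂y/∂w = x = 4
∂L/∂w = ∂L/∂y · ∂y/∂w = 6 × 4 = 24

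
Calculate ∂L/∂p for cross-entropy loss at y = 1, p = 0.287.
∂L/∂p = -3.484

∂L/∂p = -y/p + (1-y)/(1-p) = -1/0.287 + 0 = -3.484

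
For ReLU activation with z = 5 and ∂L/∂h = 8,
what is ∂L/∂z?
∂L/∂z = 8

h = ReLU(5) = 5
Since z > 0: ∂h/∂z = 1
∂L/∂z = ∂L/∂h · ∂h/∂z = 8 × 1 = 8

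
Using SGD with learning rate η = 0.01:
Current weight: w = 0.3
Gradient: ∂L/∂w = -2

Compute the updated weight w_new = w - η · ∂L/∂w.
w_new = 0.32

w_new = w - η·∂L/∂w = 0.3 - 0.01×(-2) = 0.3 - (-0.02) = 0.32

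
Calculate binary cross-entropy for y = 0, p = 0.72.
L = 1.273

L = -0·log(0.72) - 1·log(0.28) = -log(0.28) = 1.273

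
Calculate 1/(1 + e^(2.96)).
0.04927

sigmoid(-2.96) = 1/(1 + e^(2.96)) = 1/(1 + 19.3) = 0.04927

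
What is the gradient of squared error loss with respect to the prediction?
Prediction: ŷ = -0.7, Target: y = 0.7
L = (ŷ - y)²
∂L/∂ŷ = -2.8

∂L/∂ŷ = 2(ŷ - y) = 2(-0.7 - 0.7) = 2(-1.4) = -2.8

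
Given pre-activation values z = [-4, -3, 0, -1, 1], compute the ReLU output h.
h = [0, 0, 0, 0, 1]

ReLU applied element-wise: max(0,-4)=0, max(0,-3)=0, max(0,0)=0, max(0,-1)=0, max(0,1)=1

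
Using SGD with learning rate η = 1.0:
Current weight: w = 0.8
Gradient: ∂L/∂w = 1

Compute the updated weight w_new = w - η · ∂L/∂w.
w_new = -0.2

w_new = w - η·∂L/∂w = 0.8 - 1.0×(1) = 0.8 - (1) = -0.2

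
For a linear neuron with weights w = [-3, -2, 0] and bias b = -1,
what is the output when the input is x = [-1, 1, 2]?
y = 0

y = (-3)(-1) + (-2)(1) + (0)(2) + -1 = 0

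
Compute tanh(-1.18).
-0.8275

tanh(-1.18) = (e^(-1.18) - e^(1.18))/(e^(-1.18) + e^(1.18)) = -0.8275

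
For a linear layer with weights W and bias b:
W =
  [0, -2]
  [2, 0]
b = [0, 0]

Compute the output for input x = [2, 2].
y = [-4, 4]

Wx = [0×2 + -2×2, 2×2 + 0×2]
   = [-4, 4]
y = Wx + b = [-4 + 0, 4 + 0] = [-4, 4]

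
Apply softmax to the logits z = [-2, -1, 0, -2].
p = [0.0826, 0.2245, 0.6103, 0.0826]

exp(z) = [0.1353, 0.3679, 1, 0.1353]
Sum = 1.639
p = [0.0826, 0.2245, 0.6103, 0.0826]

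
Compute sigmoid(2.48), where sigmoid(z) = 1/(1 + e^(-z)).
0.9227

sigmoid(2.48) = 1/(1 + e^(-2.48)) = 1/(1 + 0.08374) = 0.9227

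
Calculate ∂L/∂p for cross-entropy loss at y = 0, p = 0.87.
∂L/∂p = 7.692

∂L/∂p = -y/p + (1-y)/(1-p) = 0 + 1/0.13 = 7.692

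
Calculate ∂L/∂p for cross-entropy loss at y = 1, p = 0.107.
∂L/∂p = -9.346

∂L/∂p = -y/p + (1-y)/(1-p) = -1/0.107 + 0 = -9.346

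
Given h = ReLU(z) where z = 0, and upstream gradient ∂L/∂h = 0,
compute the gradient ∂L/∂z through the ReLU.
∂L/∂z = 0

h = ReLU(0) = 0
At z = 0: ∂h/∂z = 0 (by convention)
∂L/∂z = ∂L/∂h · ∂h/∂z = 0 × 0 = 0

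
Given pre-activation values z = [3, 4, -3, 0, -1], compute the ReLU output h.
h = [3, 4, 0, 0, 0]

ReLU applied element-wise: max(0,3)=3, max(0,4)=4, max(0,-3)=0, max(0,0)=0, max(0,-1)=0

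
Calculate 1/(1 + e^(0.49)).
0.3799

sigmoid(-0.49) = 1/(1 + e^(0.49)) = 1/(1 + 1.632) = 0.3799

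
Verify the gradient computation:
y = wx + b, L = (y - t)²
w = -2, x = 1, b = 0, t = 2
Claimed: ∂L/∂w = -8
Correct

y = (-2)(1) + 0 = -2
∂L/∂y = 2(y - t) = 2(-2 - 2) = -8
∂y/∂w = x = 1
∂L/∂w = -8 × 1 = -8

Claimed value: -8
Correct: The correct gradient is -8.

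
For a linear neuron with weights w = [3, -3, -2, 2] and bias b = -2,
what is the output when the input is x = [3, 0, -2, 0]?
y = 11

y = (3)(3) + (-3)(0) + (-2)(-2) + (2)(0) + -2 = 11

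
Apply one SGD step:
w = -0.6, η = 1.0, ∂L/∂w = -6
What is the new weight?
w_new = 5.4

w_new = w - η·∂L/∂w = -0.6 - 1.0×(-6) = -0.6 - (-6) = 5.4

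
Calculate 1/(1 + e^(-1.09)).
0.7484

sigmoid(1.09) = 1/(1 + e^(-1.09)) = 1/(1 + 0.3362) = 0.7484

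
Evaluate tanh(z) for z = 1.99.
0.9633

tanh(1.99) = (e^(1.99) - e^(-1.99))/(e^(1.99) + e^(-1.99)) = 0.9633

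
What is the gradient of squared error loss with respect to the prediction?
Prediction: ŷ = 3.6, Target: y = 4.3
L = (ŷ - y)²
∂L/∂ŷ = -1.4

∂L/∂ŷ = 2(ŷ - y) = 2(3.6 - 4.3) = 2(-0.7) = -1.4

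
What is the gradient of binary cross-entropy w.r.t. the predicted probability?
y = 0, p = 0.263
∂L/∂p = 1.357

∂L/∂p = -y/p + (1-y)/(1-p) = 0 + 1/0.737 = 1.357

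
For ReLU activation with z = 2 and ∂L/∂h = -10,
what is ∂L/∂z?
∂L/∂z = -10

h = ReLU(2) = 2
Since z > 0: ∂h/∂z = 1
∂L/∂z = ∂L/∂h · ∂h/∂z = -10 × 1 = -10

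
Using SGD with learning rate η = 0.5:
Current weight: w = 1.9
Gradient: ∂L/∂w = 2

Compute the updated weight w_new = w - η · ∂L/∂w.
w_new = 0.9

w_new = w - η·∂L/∂w = 1.9 - 0.5×(2) = 1.9 - (1) = 0.9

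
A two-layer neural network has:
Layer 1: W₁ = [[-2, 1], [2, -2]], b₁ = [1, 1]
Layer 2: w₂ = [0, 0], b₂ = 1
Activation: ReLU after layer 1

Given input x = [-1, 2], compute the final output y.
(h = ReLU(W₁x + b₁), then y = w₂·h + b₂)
y = 1

Layer 1 pre-activation: z₁ = [5, -5]
After ReLU: h = [5, 0]
Layer 2 output: y = 0×5 + 0×0 + 1 = 1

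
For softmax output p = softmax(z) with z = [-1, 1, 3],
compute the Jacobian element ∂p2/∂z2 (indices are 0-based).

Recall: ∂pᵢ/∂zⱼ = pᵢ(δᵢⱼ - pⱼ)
∂p2/∂z2 = 0.1154

p = softmax(z) = [0.01588, 0.1173, 0.8668]
p2 = 0.8668

∂p2/∂z2 = p2(1 - p2) = 0.8668 × (1 - 0.8668) = 0.1154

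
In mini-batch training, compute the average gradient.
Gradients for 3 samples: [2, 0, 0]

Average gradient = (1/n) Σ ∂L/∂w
Average gradient = 0.6667

Average = (1/3)(2 + 0 + 0) = 2/3 = 0.6667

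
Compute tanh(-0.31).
-0.3004

tanh(-0.31) = (e^(-0.31) - e^(0.31))/(e^(-0.31) + e^(0.31)) = -0.3004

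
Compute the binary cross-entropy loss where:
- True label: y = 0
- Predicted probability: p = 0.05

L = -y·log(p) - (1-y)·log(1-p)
L = 0.05129

L = -0·log(0.05) - 1·log(0.95) = -log(0.95) = 0.05129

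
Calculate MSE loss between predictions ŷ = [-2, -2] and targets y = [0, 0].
MSE = 4

MSE = (1/2)((-2-0)² + (-2-0)²) = (1/2)(4 + 4) = 4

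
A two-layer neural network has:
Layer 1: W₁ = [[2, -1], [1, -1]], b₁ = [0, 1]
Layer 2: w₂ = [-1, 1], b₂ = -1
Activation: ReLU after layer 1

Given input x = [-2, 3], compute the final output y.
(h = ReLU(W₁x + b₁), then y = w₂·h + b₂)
y = -1

Layer 1 pre-activation: z₁ = [-7, -4]
After ReLU: h = [0, 0]
Layer 2 output: y = -1×0 + 1×0 + -1 = -1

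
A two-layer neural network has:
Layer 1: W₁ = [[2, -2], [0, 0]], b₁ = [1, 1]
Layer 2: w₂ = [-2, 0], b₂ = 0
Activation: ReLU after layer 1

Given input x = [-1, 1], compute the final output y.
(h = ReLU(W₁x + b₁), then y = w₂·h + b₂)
y = 0

Layer 1 pre-activation: z₁ = [-3, 1]
After ReLU: h = [0, 1]
Layer 2 output: y = -2×0 + 0×1 + 0 = 0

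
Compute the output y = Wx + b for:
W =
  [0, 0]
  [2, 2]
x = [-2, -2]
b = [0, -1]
y = [0, -9]

Wx = [0×-2 + 0×-2, 2×-2 + 2×-2]
   = [0, -8]
y = Wx + b = [0 + 0, -8 + -1] = [0, -9]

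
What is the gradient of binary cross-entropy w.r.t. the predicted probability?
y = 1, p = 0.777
∂L/∂p = -1.287

∂L/∂p = -y/p + (1-y)/(1-p) = -1/0.777 + 0 = -1.287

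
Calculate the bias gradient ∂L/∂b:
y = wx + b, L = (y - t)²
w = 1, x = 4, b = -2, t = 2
∂L/∂b = 0

y = wx + b = (1)(4) + -2 = 2
∂L/∂y = 2(y - t) = 2(2 - 2) = 0
∂y/∂b = 1
∂L/∂b = ∂L/∂y · ∂y/∂b = 0 × 1 = 0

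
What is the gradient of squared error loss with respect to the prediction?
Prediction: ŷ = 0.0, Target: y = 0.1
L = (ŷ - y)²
∂L/∂ŷ = -0.2

∂L/∂ŷ = 2(ŷ - y) = 2(0.0 - 0.1) = 2(-0.1) = -0.2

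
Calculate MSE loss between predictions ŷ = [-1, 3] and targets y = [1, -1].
MSE = 10

MSE = (1/2)((-1-1)² + (3--1)²) = (1/2)(4 + 16) = 10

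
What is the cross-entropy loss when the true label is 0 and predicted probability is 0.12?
L = 0.1278

L = -0·log(0.12) - 1·log(0.88) = -log(0.88) = 0.1278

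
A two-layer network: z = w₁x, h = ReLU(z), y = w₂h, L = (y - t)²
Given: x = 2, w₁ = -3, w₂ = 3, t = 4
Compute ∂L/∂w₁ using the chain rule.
∂L/∂w₁ = 0

Forward pass:
z = w₁x = -3×2 = -6
h = ReLU(-6) = 0
y = w₂h = 3×0 = 0

Backward pass:
∂L/∂y = 2(y - t) = 2(0 - 4) = -8
∂y/∂h = w₂ = 3
∂h/∂z = 0 (ReLU derivative)
∂z/∂w₁ = x = 2

∂L/∂w₁ = -8 × 3 × 0 × 2 = 0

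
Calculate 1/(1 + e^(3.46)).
0.03047

sigmoid(-3.46) = 1/(1 + e^(3.46)) = 1/(1 + 31.82) = 0.03047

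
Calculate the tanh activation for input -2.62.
-0.9895

tanh(-2.62) = (e^(-2.62) - e^(2.62))/(e^(-2.62) + e^(2.62)) = -0.9895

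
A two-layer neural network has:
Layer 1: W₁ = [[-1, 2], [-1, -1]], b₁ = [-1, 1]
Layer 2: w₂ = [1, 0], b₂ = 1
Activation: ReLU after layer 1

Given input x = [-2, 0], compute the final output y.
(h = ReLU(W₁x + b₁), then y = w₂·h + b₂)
y = 2

Layer 1 pre-activation: z₁ = [1, 3]
After ReLU: h = [1, 3]
Layer 2 output: y = 1×1 + 0×3 + 1 = 2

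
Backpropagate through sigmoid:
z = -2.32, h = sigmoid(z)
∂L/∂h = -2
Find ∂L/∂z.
∂L/∂z = -0.1629

σ(-2.32) = 0.08948
σ'(-2.32) = σ(-2.32)(1 - σ(-2.32)) = 0.08948 × 0.9105 = 0.08147
∂L/∂z = ∂L/∂h · σ'(z) = -2 × 0.08147 = -0.1629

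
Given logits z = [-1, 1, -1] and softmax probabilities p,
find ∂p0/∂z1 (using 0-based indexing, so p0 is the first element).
∂p0/∂z1 = -0.08382

p = softmax(z) = [0.1065, 0.787, 0.1065]
p0 = 0.1065, p1 = 0.787

∂p0/∂z1 = -p0 × p1 = -0.1065 × 0.787 = -0.08382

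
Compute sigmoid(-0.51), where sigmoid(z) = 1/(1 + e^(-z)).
0.3752

sigmoid(-0.51) = 1/(1 + e^(0.51)) = 1/(1 + 1.665) = 0.3752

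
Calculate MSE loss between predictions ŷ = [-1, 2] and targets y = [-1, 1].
MSE = 0.5

MSE = (1/2)((-1--1)² + (2-1)²) = (1/2)(0 + 1) = 0.5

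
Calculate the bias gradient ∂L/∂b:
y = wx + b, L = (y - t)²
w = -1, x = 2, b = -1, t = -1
∂L/∂b = -4

y = wx + b = (-1)(2) + -1 = -3
∂L/∂y = 2(y - t) = 2(-3 - -1) = -4
∂y/∂b = 1
∂L/∂b = ∂L/∂y · ∂y/∂b = -4 × 1 = -4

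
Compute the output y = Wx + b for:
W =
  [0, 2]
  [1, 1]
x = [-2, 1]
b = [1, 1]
y = [3, 0]

Wx = [0×-2 + 2×1, 1×-2 + 1×1]
   = [2, -1]
y = Wx + b = [2 + 1, -1 + 1] = [3, 0]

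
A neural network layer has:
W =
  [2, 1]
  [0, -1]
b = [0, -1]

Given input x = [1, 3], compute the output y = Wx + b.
y = [5, -4]

Wx = [2×1 + 1×3, 0×1 + -1×3]
   = [5, -3]
y = Wx + b = [5 + 0, -3 + -1] = [5, -4]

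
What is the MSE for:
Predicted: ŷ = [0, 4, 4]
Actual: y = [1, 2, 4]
MSE = 1.667

MSE = (1/3)((0-1)² + (4-2)² + (4-4)²) = (1/3)(1 + 4 + 0) = 1.667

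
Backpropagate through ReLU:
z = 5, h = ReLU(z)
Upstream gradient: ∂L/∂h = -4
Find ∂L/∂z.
∂L/∂z = -4

h = ReLU(5) = 5
Since z > 0: ∂h/∂z = 1
∂L/∂z = ∂L/∂h · ∂h/∂z = -4 × 1 = -4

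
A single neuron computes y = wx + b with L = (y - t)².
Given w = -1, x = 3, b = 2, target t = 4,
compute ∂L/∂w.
∂L/∂w = -30

y = wx + b = (-1)(3) + 2 = -1
∂L/∂y = 2(y - t) = 2(-1 - 4) = -10
∂y/∂w = x = 3
∂L/∂w = ∂L/∂y · ∂y/∂w = -10 × 3 = -30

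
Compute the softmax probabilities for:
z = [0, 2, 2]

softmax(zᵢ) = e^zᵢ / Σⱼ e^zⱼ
p = [0.0634, 0.4683, 0.4683]

exp(z) = [1, 7.389, 7.389]
Sum = 15.78
p = [0.0634, 0.4683, 0.4683]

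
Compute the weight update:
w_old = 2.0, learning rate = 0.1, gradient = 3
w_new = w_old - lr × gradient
w_new = 1.7

w_new = w - η·∂L/∂w = 2.0 - 0.1×(3) = 2.0 - (0.3) = 1.7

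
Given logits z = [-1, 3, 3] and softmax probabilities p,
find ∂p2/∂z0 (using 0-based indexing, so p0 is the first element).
∂p2/∂z0 = -0.004496

p = softmax(z) = [0.009075, 0.4955, 0.4955]
p2 = 0.4955, p0 = 0.009075

∂p2/∂z0 = -p2 × p0 = -0.4955 × 0.009075 = -0.004496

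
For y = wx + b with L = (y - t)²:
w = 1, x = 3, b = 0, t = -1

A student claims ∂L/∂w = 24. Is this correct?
Correct

y = (1)(3) + 0 = 3
∂L/∂y = 2(y - t) = 2(3 - -1) = 8
∂y/∂w = x = 3
∂L/∂w = 8 × 3 = 24

Claimed value: 24
Correct: The correct gradient is 24.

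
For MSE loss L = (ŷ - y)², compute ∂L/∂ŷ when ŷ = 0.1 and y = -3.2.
∂L/∂ŷ = 6.6

∂L/∂ŷ = 2(ŷ - y) = 2(0.1 - -3.2) = 2(3.3) = 6.6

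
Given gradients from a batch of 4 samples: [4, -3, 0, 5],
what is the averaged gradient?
Average gradient = 1.5

Average = (1/4)(4 + -3 + 0 + 5) = 6/4 = 1.5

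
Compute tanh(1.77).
0.9436

tanh(1.77) = (e^(1.77) - e^(-1.77))/(e^(1.77) + e^(-1.77)) = 0.9436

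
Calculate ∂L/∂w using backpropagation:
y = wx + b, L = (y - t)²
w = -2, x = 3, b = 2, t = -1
∂L/∂w = -18

y = wx + b = (-2)(3) + 2 = -4
∂L/∂y = 2(y - t) = 2(-4 - -1) = -6
∂y/∂w = x = 3
∂L/∂w = ∂L/∂y · ∂y/∂w = -6 × 3 = -18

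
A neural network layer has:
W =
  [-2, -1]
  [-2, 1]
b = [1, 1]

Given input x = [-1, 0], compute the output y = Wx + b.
y = [3, 3]

Wx = [-2×-1 + -1×0, -2×-1 + 1×0]
   = [2, 2]
y = Wx + b = [2 + 1, 2 + 1] = [3, 3]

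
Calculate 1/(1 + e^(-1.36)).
0.7958

sigmoid(1.36) = 1/(1 + e^(-1.36)) = 1/(1 + 0.2567) = 0.7958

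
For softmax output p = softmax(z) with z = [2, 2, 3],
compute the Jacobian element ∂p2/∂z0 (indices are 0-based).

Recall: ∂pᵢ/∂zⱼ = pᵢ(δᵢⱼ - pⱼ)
∂p2/∂z0 = -0.1221

p = softmax(z) = [0.2119, 0.2119, 0.5761]
p2 = 0.5761, p0 = 0.2119

∂p2/∂z0 = -p2 × p0 = -0.5761 × 0.2119 = -0.1221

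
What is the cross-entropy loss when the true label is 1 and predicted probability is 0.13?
L = 2.04

L = -1·log(0.13) - 0·log(0.87) = -log(0.13) = 2.04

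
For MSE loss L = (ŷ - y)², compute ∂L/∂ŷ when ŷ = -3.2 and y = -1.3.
∂L/∂ŷ = -3.8

∂L/∂ŷ = 2(ŷ - y) = 2(-3.2 - -1.3) = 2(-1.9) = -3.8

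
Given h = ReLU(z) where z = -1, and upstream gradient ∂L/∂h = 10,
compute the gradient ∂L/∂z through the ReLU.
∂L/∂z = 0

h = ReLU(-1) = 0
Since z < 0: ∂h/∂z = 0
∂L/∂z = ∂L/∂h · ∂h/∂z = 10 × 0 = 0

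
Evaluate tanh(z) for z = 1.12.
0.8076

tanh(1.12) = (e^(1.12) - e^(-1.12))/(e^(1.12) + e^(-1.12)) = 0.8076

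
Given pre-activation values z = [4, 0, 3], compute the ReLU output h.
h = [4, 0, 3]

ReLU applied element-wise: max(0,4)=4, max(0,0)=0, max(0,3)=3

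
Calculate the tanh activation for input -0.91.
-0.7211

tanh(-0.91) = (e^(-0.91) - e^(0.91))/(e^(-0.91) + e^(0.91)) = -0.7211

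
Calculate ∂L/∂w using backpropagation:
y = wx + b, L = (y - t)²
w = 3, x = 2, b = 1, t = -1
∂L/∂w = 32

y = wx + b = (3)(2) + 1 = 7
∂L/∂y = 2(y - t) = 2(7 - -1) = 16
∂y/∂w = x = 2
∂L/∂w = ∂L/∂y · ∂y/∂w = 16 × 2 = 32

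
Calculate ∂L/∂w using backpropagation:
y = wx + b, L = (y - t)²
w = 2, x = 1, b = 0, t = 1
∂L/∂w = 2

y = wx + b = (2)(1) + 0 = 2
∂L/∂y = 2(y - t) = 2(2 - 1) = 2
∂y/∂w = x = 1
∂L/∂w = ∂L/∂y · ∂y/∂w = 2 × 1 = 2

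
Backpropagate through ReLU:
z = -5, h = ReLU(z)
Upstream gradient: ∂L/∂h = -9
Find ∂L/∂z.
∂L/∂z = 0

h = ReLU(-5) = 0
Since z < 0: ∂h/∂z = 0
∂L/∂z = ∂L/∂h · ∂h/∂z = -9 × 0 = 0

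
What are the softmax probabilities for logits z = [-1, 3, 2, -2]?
p = [0.0131, 0.7179, 0.2641, 0.0048]

exp(z) = [0.3679, 20.09, 7.389, 0.1353]
Sum = 27.98
p = [0.0131, 0.7179, 0.2641, 0.0048]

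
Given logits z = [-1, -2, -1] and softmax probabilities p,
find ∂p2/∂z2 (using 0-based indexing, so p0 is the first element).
∂p2/∂z2 = 0.244

p = softmax(z) = [0.4223, 0.1554, 0.4223]
p2 = 0.4223

∂p2/∂z2 = p2(1 - p2) = 0.4223 × (1 - 0.4223) = 0.244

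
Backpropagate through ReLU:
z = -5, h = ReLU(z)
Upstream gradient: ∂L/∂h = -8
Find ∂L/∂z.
∂L/∂z = 0

h = ReLU(-5) = 0
Since z < 0: ∂h/∂z = 0
∂L/∂z = ∂L/∂h · ∂h/∂z = -8 × 0 = 0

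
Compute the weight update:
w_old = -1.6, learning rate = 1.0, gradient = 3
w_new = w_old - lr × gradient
w_new = -4.6

w_new = w - η·∂L/∂w = -1.6 - 1.0×(3) = -1.6 - (3) = -4.6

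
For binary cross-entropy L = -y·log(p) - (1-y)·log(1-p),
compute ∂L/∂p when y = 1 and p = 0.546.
∂L/∂p = -1.832

∂L/∂p = -y/p + (1-y)/(1-p) = -1/0.546 + 0 = -1.832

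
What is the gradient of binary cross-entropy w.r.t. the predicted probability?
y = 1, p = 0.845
∂L/∂p = -1.183

∂L/∂p = -y/p + (1-y)/(1-p) = -1/0.845 + 0 = -1.183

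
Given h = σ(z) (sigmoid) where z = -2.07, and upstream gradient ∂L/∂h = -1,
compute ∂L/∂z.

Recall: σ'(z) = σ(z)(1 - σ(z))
∂L/∂z = -0.09949

σ(-2.07) = 0.112
σ'(-2.07) = σ(-2.07)(1 - σ(-2.07)) = 0.112 × 0.888 = 0.09949
∂L/∂z = ∂L/∂h · σ'(z) = -1 × 0.09949 = -0.09949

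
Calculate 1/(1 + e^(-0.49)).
0.6201

sigmoid(0.49) = 1/(1 + e^(-0.49)) = 1/(1 + 0.6126) = 0.6201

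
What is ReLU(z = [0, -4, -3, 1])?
h = [0, 0, 0, 1]

ReLU applied element-wise: max(0,0)=0, max(0,-4)=0, max(0,-3)=0, max(0,1)=1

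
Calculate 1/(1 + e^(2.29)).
0.09195

sigmoid(-2.29) = 1/(1 + e^(2.29)) = 1/(1 + 9.875) = 0.09195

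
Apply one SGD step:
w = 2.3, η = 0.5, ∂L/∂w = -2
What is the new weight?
w_new = 3.3

w_new = w - η·∂L/∂w = 2.3 - 0.5×(-2) = 2.3 - (-1) = 3.3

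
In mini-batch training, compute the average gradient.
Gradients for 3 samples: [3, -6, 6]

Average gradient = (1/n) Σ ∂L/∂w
Average gradient = 1

Average = (1/3)(3 + -6 + 6) = 3/3 = 1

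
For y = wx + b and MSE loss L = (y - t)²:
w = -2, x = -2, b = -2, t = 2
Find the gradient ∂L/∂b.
∂L/∂b = 0

y = wx + b = (-2)(-2) + -2 = 2
∂L/∂y = 2(y - t) = 2(2 - 2) = 0
∂y/∂b = 1
∂L/∂b = ∂L/∂y · ∂y/∂b = 0 × 1 = 0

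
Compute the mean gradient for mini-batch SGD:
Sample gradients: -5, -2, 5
Average gradient = -0.6667

Average = (1/3)(-5 + -2 + 5) = -2/3 = -0.6667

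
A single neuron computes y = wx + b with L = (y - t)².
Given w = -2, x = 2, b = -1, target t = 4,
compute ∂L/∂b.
∂L/∂b = -18

y = wx + b = (-2)(2) + -1 = -5
∂L/∂y = 2(y - t) = 2(-5 - 4) = -18
∂y/∂b = 1
∂L/∂b = ∂L/∂y · ∂y/∂b = -18 × 1 = -18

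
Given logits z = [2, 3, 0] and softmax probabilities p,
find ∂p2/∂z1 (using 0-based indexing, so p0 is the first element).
∂p2/∂z1 = -0.02477

p = softmax(z) = [0.2595, 0.7054, 0.03512]
p2 = 0.03512, p1 = 0.7054

∂p2/∂z1 = -p2 × p1 = -0.03512 × 0.7054 = -0.02477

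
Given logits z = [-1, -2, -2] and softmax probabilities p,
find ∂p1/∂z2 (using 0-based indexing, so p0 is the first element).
∂p1/∂z2 = -0.04492

p = softmax(z) = [0.5761, 0.2119, 0.2119]
p1 = 0.2119, p2 = 0.2119

∂p1/∂z2 = -p1 × p2 = -0.2119 × 0.2119 = -0.04492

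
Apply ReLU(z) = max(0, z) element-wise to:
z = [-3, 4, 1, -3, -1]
h = [0, 4, 1, 0, 0]

ReLU applied element-wise: max(0,-3)=0, max(0,4)=4, max(0,1)=1, max(0,-3)=0, max(0,-1)=0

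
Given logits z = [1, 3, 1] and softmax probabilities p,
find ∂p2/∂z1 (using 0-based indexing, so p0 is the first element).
∂p2/∂z1 = -0.08382

p = softmax(z) = [0.1065, 0.787, 0.1065]
p2 = 0.1065, p1 = 0.787

∂p2/∂z1 = -p2 × p1 = -0.1065 × 0.787 = -0.08382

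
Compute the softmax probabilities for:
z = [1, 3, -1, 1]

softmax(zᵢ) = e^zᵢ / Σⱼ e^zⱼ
p = [0.105, 0.7758, 0.0142, 0.105]

exp(z) = [2.718, 20.09, 0.3679, 2.718]
Sum = 25.89
p = [0.105, 0.7758, 0.0142, 0.105]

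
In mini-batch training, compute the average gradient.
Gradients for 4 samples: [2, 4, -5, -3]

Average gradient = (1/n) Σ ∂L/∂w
Average gradient = -0.5

Average = (1/4)(2 + 4 + -5 + -3) = -2/4 = -0.5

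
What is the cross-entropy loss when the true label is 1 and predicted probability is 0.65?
L = 0.4308

L = -1·log(0.65) - 0·log(0.35) = -log(0.65) = 0.4308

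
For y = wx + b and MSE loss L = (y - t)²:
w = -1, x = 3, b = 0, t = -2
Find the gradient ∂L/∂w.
∂L/∂w = -6

y = wx + b = (-1)(3) + 0 = -3
∂L/∂y = 2(y - t) = 2(-3 - -2) = -2
∂y/∂w = x = 3
∂L/∂w = ∂L/∂y · ∂y/∂w = -2 × 3 = -6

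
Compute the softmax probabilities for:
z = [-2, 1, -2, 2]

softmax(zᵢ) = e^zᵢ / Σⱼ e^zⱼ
p = [0.013, 0.2619, 0.013, 0.712]

exp(z) = [0.1353, 2.718, 0.1353, 7.389]
Sum = 10.38
p = [0.013, 0.2619, 0.013, 0.712]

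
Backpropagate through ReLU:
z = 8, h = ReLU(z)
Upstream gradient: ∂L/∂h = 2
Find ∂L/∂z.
∂L/∂z = 2

h = ReLU(8) = 8
Since z > 0: ∂h/∂z = 1
∂L/∂z = ∂L/∂h · ∂h/∂z = 2 × 1 = 2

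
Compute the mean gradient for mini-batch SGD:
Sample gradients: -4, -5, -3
Average gradient = -4

Average = (1/3)(-4 + -5 + -3) = -12/3 = -4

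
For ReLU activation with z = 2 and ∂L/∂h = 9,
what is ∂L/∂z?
∂L/∂z = 9

h = ReLU(2) = 2
Since z > 0: ∂h/∂z = 1
∂L/∂z = ∂L/∂h · ∂h/∂z = 9 × 1 = 9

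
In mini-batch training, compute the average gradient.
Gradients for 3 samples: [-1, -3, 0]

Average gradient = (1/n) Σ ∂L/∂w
Average gradient = -1.333

Average = (1/3)(-1 + -3 + 0) = -4/3 = -1.333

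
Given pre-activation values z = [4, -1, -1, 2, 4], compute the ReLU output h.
h = [4, 0, 0, 2, 4]

ReLU applied element-wise: max(0,4)=4, max(0,-1)=0, max(0,-1)=0, max(0,2)=2, max(0,4)=4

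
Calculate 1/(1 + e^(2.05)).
0.1141

sigmoid(-2.05) = 1/(1 + e^(2.05)) = 1/(1 + 7.768) = 0.1141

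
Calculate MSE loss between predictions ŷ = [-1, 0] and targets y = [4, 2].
MSE = 14.5

MSE = (1/2)((-1-4)² + (0-2)²) = (1/2)(25 + 4) = 14.5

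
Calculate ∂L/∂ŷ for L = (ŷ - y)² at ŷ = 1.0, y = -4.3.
∂L/∂ŷ = 10.6

∂L/∂ŷ = 2(ŷ - y) = 2(1.0 - -4.3) = 2(5.3) = 10.6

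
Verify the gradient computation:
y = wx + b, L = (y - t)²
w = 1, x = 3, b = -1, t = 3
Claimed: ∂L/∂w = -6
Correct

y = (1)(3) + -1 = 2
∂L/∂y = 2(y - t) = 2(2 - 3) = -2
∂y/∂w = x = 3
∂L/∂w = -2 × 3 = -6

Claimed value: -6
Correct: The correct gradient is -6.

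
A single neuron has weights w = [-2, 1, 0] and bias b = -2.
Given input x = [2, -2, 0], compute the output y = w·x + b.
y = -8

y = (-2)(2) + (1)(-2) + (0)(0) + -2 = -8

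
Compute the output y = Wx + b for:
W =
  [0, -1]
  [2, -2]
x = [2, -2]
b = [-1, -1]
y = [1, 7]

Wx = [0×2 + -1×-2, 2×2 + -2×-2]
   = [2, 8]
y = Wx + b = [2 + -1, 8 + -1] = [1, 7]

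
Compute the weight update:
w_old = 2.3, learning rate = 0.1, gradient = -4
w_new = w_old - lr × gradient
w_new = 2.7

w_new = w - η·∂L/∂w = 2.3 - 0.1×(-4) = 2.3 - (-0.4) = 2.7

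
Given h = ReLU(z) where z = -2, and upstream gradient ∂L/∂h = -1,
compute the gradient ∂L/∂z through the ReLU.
∂L/∂z = 0

h = ReLU(-2) = 0
Since z < 0: ∂h/∂z = 0
∂L/∂z = ∂L/∂h · ∂h/∂z = -1 × 0 = 0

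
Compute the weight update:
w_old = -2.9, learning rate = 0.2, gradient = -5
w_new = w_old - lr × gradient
w_new = -1.9

w_new = w - η·∂L/∂w = -2.9 - 0.2×(-5) = -2.9 - (-1) = -1.9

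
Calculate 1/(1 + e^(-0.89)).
0.7089

sigmoid(0.89) = 1/(1 + e^(-0.89)) = 1/(1 + 0.4107) = 0.7089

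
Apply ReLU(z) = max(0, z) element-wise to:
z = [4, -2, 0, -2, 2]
h = [4, 0, 0, 0, 2]

ReLU applied element-wise: max(0,4)=4, max(0,-2)=0, max(0,0)=0, max(0,-2)=0, max(0,2)=2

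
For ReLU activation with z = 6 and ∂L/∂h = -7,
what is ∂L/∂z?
∂L/∂z = -7

h = ReLU(6) = 6
Since z > 0: ∂h/∂z = 1
∂L/∂z = ∂L/∂h · ∂h/∂z = -7 × 1 = -7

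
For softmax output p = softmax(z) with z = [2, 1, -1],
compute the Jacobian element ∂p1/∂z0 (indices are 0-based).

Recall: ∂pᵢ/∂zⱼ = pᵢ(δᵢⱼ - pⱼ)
∂p1/∂z0 = -0.183

p = softmax(z) = [0.7054, 0.2595, 0.03512]
p1 = 0.2595, p0 = 0.7054

∂p1/∂z0 = -p1 × p0 = -0.2595 × 0.7054 = -0.183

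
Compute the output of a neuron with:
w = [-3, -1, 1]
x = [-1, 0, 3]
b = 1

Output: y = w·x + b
y = 7

y = (-3)(-1) + (-1)(0) + (1)(3) + 1 = 7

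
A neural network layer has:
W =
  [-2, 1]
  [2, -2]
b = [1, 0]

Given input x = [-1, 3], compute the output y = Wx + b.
y = [6, -8]

Wx = [-2×-1 + 1×3, 2×-1 + -2×3]
   = [5, -8]
y = Wx + b = [5 + 1, -8 + 0] = [6, -8]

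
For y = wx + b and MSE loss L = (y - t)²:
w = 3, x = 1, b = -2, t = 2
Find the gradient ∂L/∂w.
∂L/∂w = -2

y = wx + b = (3)(1) + -2 = 1
∂L/∂y = 2(y - t) = 2(1 - 2) = -2
∂y/∂w = x = 1
∂L/∂w = ∂L/∂y · ∂y/∂w = -2 × 1 = -2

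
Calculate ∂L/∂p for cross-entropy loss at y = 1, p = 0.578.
∂L/∂p = -1.73

∂L/∂p = -y/p + (1-y)/(1-p) = -1/0.578 + 0 = -1.73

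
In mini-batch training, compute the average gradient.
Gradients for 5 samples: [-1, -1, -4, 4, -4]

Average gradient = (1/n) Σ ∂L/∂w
Average gradient = -1.2

Average = (1/5)(-1 + -1 + -4 + 4 + -4) = -6/5 = -1.2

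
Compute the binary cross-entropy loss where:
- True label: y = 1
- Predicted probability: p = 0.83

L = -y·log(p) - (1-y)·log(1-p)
L = 0.1863

L = -1·log(0.83) - 0·log(0.17) = -log(0.83) = 0.1863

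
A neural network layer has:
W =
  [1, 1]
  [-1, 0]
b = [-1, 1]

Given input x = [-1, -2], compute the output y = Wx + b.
y = [-4, 2]

Wx = [1×-1 + 1×-2, -1×-1 + 0×-2]
   = [-3, 1]
y = Wx + b = [-3 + -1, 1 + 1] = [-4, 2]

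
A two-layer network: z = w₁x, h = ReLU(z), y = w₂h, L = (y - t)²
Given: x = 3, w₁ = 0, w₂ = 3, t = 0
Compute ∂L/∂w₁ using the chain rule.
∂L/∂w₁ = 0

Forward pass:
z = w₁x = 0×3 = 0
h = ReLU(0) = 0
y = w₂h = 3×0 = 0

Backward pass:
∂L/∂y = 2(y - t) = 2(0 - 0) = 0
∂y/∂h = w₂ = 3
∂h/∂z = 0 (ReLU derivative)
∂z/∂w₁ = x = 3

∂L/∂w₁ = 0 × 3 × 0 × 3 = 0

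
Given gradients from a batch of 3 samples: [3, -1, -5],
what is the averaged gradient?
Average gradient = -1

Average = (1/3)(3 + -1 + -5) = -3/3 = -1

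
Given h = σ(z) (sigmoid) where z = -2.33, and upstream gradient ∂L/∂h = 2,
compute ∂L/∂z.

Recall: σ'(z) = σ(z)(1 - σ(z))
∂L/∂z = 0.1616

σ(-2.33) = 0.08867
σ'(-2.33) = σ(-2.33)(1 - σ(-2.33)) = 0.08867 × 0.9113 = 0.08081
∂L/∂z = ∂L/∂h · σ'(z) = 2 × 0.08081 = 0.1616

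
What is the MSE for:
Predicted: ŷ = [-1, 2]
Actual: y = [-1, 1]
MSE = 0.5

MSE = (1/2)((-1--1)² + (2-1)²) = (1/2)(0 + 1) = 0.5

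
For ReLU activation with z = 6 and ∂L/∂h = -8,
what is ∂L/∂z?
∂L/∂z = -8

h = ReLU(6) = 6
Since z > 0: ∂h/∂z = 1
∂L/∂z = ∂L/∂h · ∂h/∂z = -8 × 1 = -8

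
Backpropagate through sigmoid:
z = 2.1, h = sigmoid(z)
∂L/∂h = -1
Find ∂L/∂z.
∂L/∂z = -0.09719

σ(2.1) = 0.8909
σ'(2.1) = σ(2.1)(1 - σ(2.1)) = 0.8909 × 0.1091 = 0.09719
∂L/∂z = ∂L/∂h · σ'(z) = -1 × 0.09719 = -0.09719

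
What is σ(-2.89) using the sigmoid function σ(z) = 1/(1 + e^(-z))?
0.05265

sigmoid(-2.89) = 1/(1 + e^(2.89)) = 1/(1 + 17.99) = 0.05265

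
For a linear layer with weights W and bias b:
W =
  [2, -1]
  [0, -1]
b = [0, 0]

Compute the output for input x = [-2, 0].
y = [-4, 0]

Wx = [2×-2 + -1×0, 0×-2 + -1×0]
   = [-4, 0]
y = Wx + b = [-4 + 0, 0 + 0] = [-4, 0]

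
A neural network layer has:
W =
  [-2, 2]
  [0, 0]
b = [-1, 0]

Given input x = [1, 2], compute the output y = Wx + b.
y = [1, 0]

Wx = [-2×1 + 2×2, 0×1 + 0×2]
   = [2, 0]
y = Wx + b = [2 + -1, 0 + 0] = [1, 0]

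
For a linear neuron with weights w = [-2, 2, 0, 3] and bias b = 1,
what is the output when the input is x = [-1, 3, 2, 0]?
y = 9

y = (-2)(-1) + (2)(3) + (0)(2) + (3)(0) + 1 = 9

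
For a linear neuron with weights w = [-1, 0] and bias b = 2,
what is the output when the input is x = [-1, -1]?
y = 3

y = (-1)(-1) + (0)(-1) + 2 = 3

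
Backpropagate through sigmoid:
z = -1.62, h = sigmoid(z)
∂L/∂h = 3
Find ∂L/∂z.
∂L/∂z = 0.4137

σ(-1.62) = 0.1652
σ'(-1.62) = σ(-1.62)(1 - σ(-1.62)) = 0.1652 × 0.8348 = 0.1379
∂L/∂z = ∂L/∂h · σ'(z) = 3 × 0.1379 = 0.4137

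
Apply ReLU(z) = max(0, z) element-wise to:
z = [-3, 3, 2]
h = [0, 3, 2]

ReLU applied element-wise: max(0,-3)=0, max(0,3)=3, max(0,2)=2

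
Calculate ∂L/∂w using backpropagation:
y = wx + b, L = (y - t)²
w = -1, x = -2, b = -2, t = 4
∂L/∂w = 16

y = wx + b = (-1)(-2) + -2 = 0
∂L/∂y = 2(y - t) = 2(0 - 4) = -8
∂y/∂w = x = -2
∂L/∂w = ∂L/∂y · ∂y/∂w = -8 × -2 = 16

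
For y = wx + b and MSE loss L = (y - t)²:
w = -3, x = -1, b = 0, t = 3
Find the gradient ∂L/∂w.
∂L/∂w = 0

y = wx + b = (-3)(-1) + 0 = 3
∂L/∂y = 2(y - t) = 2(3 - 3) = 0
∂y/∂w = x = -1
∂L/∂w = ∂L/∂y · ∂y/∂w = 0 × -1 = 0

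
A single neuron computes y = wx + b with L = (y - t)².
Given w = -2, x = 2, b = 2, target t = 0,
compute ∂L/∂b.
∂L/∂b = -4

y = wx + b = (-2)(2) + 2 = -2
∂L/∂y = 2(y - t) = 2(-2 - 0) = -4
∂y/∂b = 1
∂L/∂b = ∂L/∂y · ∂y/∂b = -4 × 1 = -4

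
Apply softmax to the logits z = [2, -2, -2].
p = [0.9647, 0.0177, 0.0177]

exp(z) = [7.389, 0.1353, 0.1353]
Sum = 7.66
p = [0.9647, 0.0177, 0.0177]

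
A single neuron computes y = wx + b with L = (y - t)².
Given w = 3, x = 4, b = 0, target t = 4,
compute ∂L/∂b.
∂L/∂b = 16

y = wx + b = (3)(4) + 0 = 12
∂L/∂y = 2(y - t) = 2(12 - 4) = 16
∂y/∂b = 1
∂L/∂b = ∂L/∂y · ∂y/∂b = 16 × 1 = 16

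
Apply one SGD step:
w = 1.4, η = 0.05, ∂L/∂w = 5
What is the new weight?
w_new = 1.15

w_new = w - η·∂L/∂w = 1.4 - 0.05×(5) = 1.4 - (0.25) = 1.15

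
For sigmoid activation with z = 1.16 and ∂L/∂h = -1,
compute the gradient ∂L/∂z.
∂L/∂z = -0.1817

σ(1.16) = 0.7613
σ'(1.16) = σ(1.16)(1 - σ(1.16)) = 0.7613 × 0.2387 = 0.1817
∂L/∂z = ∂L/∂h · σ'(z) = -1 × 0.1817 = -0.1817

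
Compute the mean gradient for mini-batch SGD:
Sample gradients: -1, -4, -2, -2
Average gradient = -2.25

Average = (1/4)(-1 + -4 + -2 + -2) = -9/4 = -2.25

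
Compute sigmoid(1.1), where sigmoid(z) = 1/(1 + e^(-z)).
0.7503

sigmoid(1.1) = 1/(1 + e^(-1.1)) = 1/(1 + 0.3329) = 0.7503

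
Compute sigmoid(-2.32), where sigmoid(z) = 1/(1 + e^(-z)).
0.08948

sigmoid(-2.32) = 1/(1 + e^(2.32)) = 1/(1 + 10.18) = 0.08948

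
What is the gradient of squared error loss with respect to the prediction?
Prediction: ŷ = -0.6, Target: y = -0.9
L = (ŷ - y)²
∂L/∂ŷ = 0.6

∂L/∂ŷ = 2(ŷ - y) = 2(-0.6 - -0.9) = 2(0.3) = 0.6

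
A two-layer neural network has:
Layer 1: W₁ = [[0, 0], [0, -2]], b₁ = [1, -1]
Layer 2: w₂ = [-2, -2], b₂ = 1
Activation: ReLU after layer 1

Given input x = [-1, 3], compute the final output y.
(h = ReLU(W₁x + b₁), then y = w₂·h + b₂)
y = -1

Layer 1 pre-activation: z₁ = [1, -7]
After ReLU: h = [1, 0]
Layer 2 output: y = -2×1 + -2×0 + 1 = -1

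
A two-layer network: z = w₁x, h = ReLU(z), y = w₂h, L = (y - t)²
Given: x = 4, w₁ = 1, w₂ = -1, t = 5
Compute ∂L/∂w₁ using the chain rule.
∂L/∂w₁ = 72

Forward pass:
z = w₁x = 1×4 = 4
h = ReLU(4) = 4
y = w₂h = -1×4 = -4

Backward pass:
∂L/∂y = 2(y - t) = 2(-4 - 5) = -18
∂y/∂h = w₂ = -1
∂h/∂z = 1 (ReLU derivative)
∂z/∂w₁ = x = 4

∂L/∂w₁ = -18 × -1 × 1 × 4 = 72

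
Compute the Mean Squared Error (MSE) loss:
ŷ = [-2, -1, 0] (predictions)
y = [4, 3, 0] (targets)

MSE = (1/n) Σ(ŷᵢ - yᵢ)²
MSE = 17.33

MSE = (1/3)((-2-4)² + (-1-3)² + (0-0)²) = (1/3)(36 + 16 + 0) = 17.33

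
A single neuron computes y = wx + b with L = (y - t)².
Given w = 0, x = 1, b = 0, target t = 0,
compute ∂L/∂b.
∂L/∂b = 0

y = wx + b = (0)(1) + 0 = 0
∂L/∂y = 2(y - t) = 2(0 - 0) = 0
∂y/∂b = 1
∂L/∂b = ∂L/∂y · ∂y/∂b = 0 × 1 = 0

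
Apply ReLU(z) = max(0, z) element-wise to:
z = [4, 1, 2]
h = [4, 1, 2]

ReLU applied element-wise: max(0,4)=4, max(0,1)=1, max(0,2)=2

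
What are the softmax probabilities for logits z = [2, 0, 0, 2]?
p = [0.4404, 0.0596, 0.0596, 0.4404]

exp(z) = [7.389, 1, 1, 7.389]
Sum = 16.78
p = [0.4404, 0.0596, 0.0596, 0.4404]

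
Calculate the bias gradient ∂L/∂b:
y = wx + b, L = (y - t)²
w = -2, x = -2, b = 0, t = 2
∂L/∂b = 4

y = wx + b = (-2)(-2) + 0 = 4
∂L/∂y = 2(y - t) = 2(4 - 2) = 4
∂y/∂b = 1
∂L/∂b = ∂L/∂y · ∂y/∂b = 4 × 1 = 4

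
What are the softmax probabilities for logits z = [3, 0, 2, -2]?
p = [0.702, 0.035, 0.2583, 0.0047]

exp(z) = [20.09, 1, 7.389, 0.1353]
Sum = 28.61
p = [0.702, 0.035, 0.2583, 0.0047]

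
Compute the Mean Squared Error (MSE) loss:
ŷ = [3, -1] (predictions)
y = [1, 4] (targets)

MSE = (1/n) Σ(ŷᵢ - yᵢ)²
MSE = 14.5

MSE = (1/2)((3-1)² + (-1-4)²) = (1/2)(4 + 25) = 14.5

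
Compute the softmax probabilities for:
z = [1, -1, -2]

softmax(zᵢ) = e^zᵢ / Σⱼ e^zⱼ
p = [0.8438, 0.1142, 0.042]

exp(z) = [2.718, 0.3679, 0.1353]
Sum = 3.221
p = [0.8438, 0.1142, 0.042]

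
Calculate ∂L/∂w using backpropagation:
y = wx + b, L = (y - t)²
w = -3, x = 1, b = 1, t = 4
∂L/∂w = -12

y = wx + b = (-3)(1) + 1 = -2
∂L/∂y = 2(y - t) = 2(-2 - 4) = -12
∂y/∂w = x = 1
∂L/∂w = ∂L/∂y · ∂y/∂w = -12 × 1 = -12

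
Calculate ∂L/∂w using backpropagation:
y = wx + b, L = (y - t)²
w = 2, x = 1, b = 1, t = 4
∂L/∂w = -2

y = wx + b = (2)(1) + 1 = 3
∂L/∂y = 2(y - t) = 2(3 - 4) = -2
∂y/∂w = x = 1
∂L/∂w = ∂L/∂y · ∂y/∂w = -2 × 1 = -2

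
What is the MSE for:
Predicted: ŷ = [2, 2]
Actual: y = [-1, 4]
MSE = 6.5

MSE = (1/2)((2--1)² + (2-4)²) = (1/2)(9 + 4) = 6.5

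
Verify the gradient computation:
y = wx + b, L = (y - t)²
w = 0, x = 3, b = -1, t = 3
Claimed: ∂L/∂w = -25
Incorrect

y = (0)(3) + -1 = -1
∂L/∂y = 2(y - t) = 2(-1 - 3) = -8
∂y/∂w = x = 3
∂L/∂w = -8 × 3 = -24

Claimed value: -25
Incorrect: The correct gradient is -24.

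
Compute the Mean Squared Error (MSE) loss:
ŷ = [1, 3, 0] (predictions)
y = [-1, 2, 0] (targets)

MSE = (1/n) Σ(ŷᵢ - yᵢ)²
MSE = 1.667

MSE = (1/3)((1--1)² + (3-2)² + (0-0)²) = (1/3)(4 + 1 + 0) = 1.667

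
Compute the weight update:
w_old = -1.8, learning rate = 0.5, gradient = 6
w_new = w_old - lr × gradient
w_new = -4.8

w_new = w - η·∂L/∂w = -1.8 - 0.5×(6) = -1.8 - (3) = -4.8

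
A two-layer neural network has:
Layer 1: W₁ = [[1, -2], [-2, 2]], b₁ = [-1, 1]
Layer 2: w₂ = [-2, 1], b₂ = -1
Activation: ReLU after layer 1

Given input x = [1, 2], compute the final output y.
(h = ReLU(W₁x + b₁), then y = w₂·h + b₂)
y = 2

Layer 1 pre-activation: z₁ = [-4, 3]
After ReLU: h = [0, 3]
Layer 2 output: y = -2×0 + 1×3 + -1 = 2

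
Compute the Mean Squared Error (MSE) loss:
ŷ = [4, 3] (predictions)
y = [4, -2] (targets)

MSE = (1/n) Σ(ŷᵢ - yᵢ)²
MSE = 12.5

MSE = (1/2)((4-4)² + (3--2)²) = (1/2)(0 + 25) = 12.5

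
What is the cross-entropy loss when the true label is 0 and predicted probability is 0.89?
L = 2.207

L = -0·log(0.89) - 1·log(0.11) = -log(0.11) = 2.207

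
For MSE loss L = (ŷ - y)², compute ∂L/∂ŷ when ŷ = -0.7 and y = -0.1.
∂L/∂ŷ = -1.2

∂L/∂ŷ = 2(ŷ - y) = 2(-0.7 - -0.1) = 2(-0.6) = -1.2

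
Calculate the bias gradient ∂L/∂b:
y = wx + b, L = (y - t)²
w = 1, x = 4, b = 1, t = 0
∂L/∂b = 10

y = wx + b = (1)(4) + 1 = 5
∂L/∂y = 2(y - t) = 2(5 - 0) = 10
∂y/∂b = 1
∂L/∂b = ∂L/∂y · ∂y/∂b = 10 × 1 = 10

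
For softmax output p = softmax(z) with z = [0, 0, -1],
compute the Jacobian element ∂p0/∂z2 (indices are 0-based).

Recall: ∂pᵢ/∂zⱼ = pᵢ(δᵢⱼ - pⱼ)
∂p0/∂z2 = -0.06561

p = softmax(z) = [0.4223, 0.4223, 0.1554]
p0 = 0.4223, p2 = 0.1554

∂p0/∂z2 = -p0 × p2 = -0.4223 × 0.1554 = -0.06561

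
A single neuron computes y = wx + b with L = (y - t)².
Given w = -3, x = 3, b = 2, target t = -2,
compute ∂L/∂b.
∂L/∂b = -10

y = wx + b = (-3)(3) + 2 = -7
∂L/∂y = 2(y - t) = 2(-7 - -2) = -10
∂y/∂b = 1
∂L/∂b = ∂L/∂y · ∂y/∂b = -10 × 1 = -10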